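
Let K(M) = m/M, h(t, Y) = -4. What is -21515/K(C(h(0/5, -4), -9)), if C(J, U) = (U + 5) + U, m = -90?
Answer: -55939/18 ≈ -3107.7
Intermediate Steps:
C(J, U) = 5 + 2*U (C(J, U) = (5 + U) + U = 5 + 2*U)
K(M) = -90/M
-21515/K(C(h(0/5, -4), -9)) = -21515/((-90/(5 + 2*(-9)))) = -21515/((-90/(5 - 18))) = -21515/((-90/(-13))) = -21515/((-90*(-1/13))) = -21515/90/13 = -21515*13/90 = -55939/18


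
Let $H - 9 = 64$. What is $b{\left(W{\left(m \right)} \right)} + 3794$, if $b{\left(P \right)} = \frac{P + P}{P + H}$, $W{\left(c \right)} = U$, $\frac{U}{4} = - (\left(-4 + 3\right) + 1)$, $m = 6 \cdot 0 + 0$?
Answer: $3794$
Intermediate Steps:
$H = 73$ ($H = 9 + 64 = 73$)
$m = 0$ ($m = 0 + 0 = 0$)
$U = 0$ ($U = 4 \left(- (\left(-4 + 3\right) + 1)\right) = 4 \left(- (-1 + 1)\right) = 4 \left(\left(-1\right) 0\right) = 4 \cdot 0 = 0$)
$W{\left(c \right)} = 0$
$b{\left(P \right)} = \frac{2 P}{73 + P}$ ($b{\left(P \right)} = \frac{P + P}{P + 73} = \frac{2 P}{73 + P}$)
$b{\left(W{\left(m \right)} \right)} + 3794 = 2 \cdot 0 \frac{1}{73 + 0} + 3794 = 2 \cdot 0 \cdot \frac{1}{73} + 3794 = 0 + 3794 = 3794$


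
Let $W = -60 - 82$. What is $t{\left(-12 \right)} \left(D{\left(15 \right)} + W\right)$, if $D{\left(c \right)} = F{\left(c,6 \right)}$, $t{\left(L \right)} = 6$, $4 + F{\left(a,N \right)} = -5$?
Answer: $-906$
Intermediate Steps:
$F{\left(a,N \right)} = -9$ ($F{\left(a,N \right)} = -4 - 5 = -9$)
$D{\left(c \right)} = -9$
$W = -142$
$t{\left(-12 \right)} \left(D{\left(15 \right)} + W\right) = 6 \left(-9 - 142\right) = 6 \left(-151\right) = -906$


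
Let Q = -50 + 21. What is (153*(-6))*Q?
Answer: 26622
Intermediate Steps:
Q = -29
(153*(-6))*Q = (153*(-6))*(-29) = -918*(-29) = 26622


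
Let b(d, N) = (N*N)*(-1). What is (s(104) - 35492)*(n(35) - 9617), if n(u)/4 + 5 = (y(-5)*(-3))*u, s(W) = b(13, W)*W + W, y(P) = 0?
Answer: 11181348524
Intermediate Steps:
b(d, N) = -N² (b(d, N) = N²*(-1) = -N²)
s(W) = W - W³ (s(W) = (-W²)*W + W = -W³ + W = W - W³)
n(u) = -20 (n(u) = -20 + 4*((0*(-3))*u) = -20 + 4*(0*u) = -20 + 4*0 = -20 + 0 = -20)
(s(104) - 35492)*(n(35) - 9617) = ((104 - 1*104³) - 35492)*(-20 - 9617) = ((104 - 1*1124864) - 35492)*(-9637) = ((104 - 1124864) - 35492)*(-9637) = (-1124760 - 35492)*(-9637) = -1160252*(-9637) = 11181348524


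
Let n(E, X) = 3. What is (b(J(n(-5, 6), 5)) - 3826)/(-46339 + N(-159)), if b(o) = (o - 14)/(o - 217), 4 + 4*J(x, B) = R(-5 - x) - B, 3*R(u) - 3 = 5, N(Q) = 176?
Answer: 10035411/121085549 ≈ 0.082879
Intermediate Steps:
R(u) = 8/3 (R(u) = 1 + (⅓)*5 = 1 + 5/3 = 8/3)
J(x, B) = -⅓ - B/4 (J(x, B) = -1 + (8/3 - B)/4 = -1 + (⅔ - B/4) = -⅓ - B/4)
b(o) = (-14 + o)/(-217 + o)
(b(J(n(-5, 6), 5)) - 3826)/(-46339 + N(-159)) = ((-14 + (-⅓ - ¼*5))/(-217 + (-⅓ - ¼*5)) - 3826)/(-46339 + 176) = ((-14 + (-⅓ - 5/4))/(-217 + (-⅓ - 5/4)) - 3826)/(-46163) = ((-14 - 19/12)/(-217 - 19/12) - 3826)*(-1/46163) = (-187/12/(-2623/12) - 3826)*(-1/46163) = (-12/2623*(-187/12) - 3826)*(-1/46163) = (187/2623 - 3826)*(-1/46163) = -10035411/2623*(-1/46163) = 10035411/121085549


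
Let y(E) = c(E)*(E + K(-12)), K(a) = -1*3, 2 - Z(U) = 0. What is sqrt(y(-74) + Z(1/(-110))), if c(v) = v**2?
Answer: 15*I*sqrt(1874) ≈ 649.35*I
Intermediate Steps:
Z(U) = 2 (Z(U) = 2 - 1*0 = 2 + 0 = 2)
K(a) = -3
y(E) = E**2*(-3 + E) (y(E) = E**2*(E - 3) = E**2*(-3 + E))
sqrt(y(-74) + Z(1/(-110))) = sqrt((-74)**2*(-3 - 74) + 2) = sqrt(5476*(-77) + 2) = sqrt(-421652 + 2) = sqrt(-421650) = 15*I*sqrt(1874)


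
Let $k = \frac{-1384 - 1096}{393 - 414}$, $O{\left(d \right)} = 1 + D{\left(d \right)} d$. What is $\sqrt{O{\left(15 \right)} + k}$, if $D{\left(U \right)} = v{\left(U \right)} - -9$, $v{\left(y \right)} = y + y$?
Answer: $\frac{\sqrt{310506}}{21} \approx 26.535$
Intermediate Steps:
$v{\left(y \right)} = 2 y$
$D{\left(U \right)} = 9 + 2 U$ ($D{\left(U \right)} = 2 U - -9 = 2 U + 9 = 9 + 2 U$)
$O{\left(d \right)} = 1 + d \left(9 + 2 d\right)$ ($O{\left(d \right)} = 1 + \left(9 + 2 d\right) d = 1 + d \left(9 + 2 d\right)$)
$k = \frac{2480}{21}$ ($k = - \frac{2480}{-21} = \left(-2480\right) \left(- \frac{1}{21}\right) = \frac{2480}{21} \approx 118.1$)
$\sqrt{O{\left(15 \right)} + k} = \sqrt{\left(1 + 15 \left(9 + 2 \cdot 15\right)\right) + \frac{2480}{21}} = \sqrt{\left(1 + 15 \left(9 + 30\right)\right) + \frac{2480}{21}} = \sqrt{\left(1 + 15 \cdot 39\right) + \frac{2480}{21}} = \sqrt{\left(1 + 585\right) + \frac{2480}{21}} = \sqrt{586 + \frac{2480}{21}} = \sqrt{\frac{14786}{21}} = \frac{\sqrt{310506}}{21}$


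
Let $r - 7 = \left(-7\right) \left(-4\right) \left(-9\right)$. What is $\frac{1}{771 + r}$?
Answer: $\frac{1}{526} \approx 0.0019011$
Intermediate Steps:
$r = -245$ ($r = 7 + \left(-7\right) \left(-4\right) \left(-9\right) = 7 + 28 \left(-9\right) = 7 - 252 = -245$)
$\frac{1}{771 + r} = \frac{1}{771 - 245} = \frac{1}{526}$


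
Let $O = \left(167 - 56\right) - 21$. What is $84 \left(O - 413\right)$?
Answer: $-27132$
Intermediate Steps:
$O = 90$ ($O = 111 - 21 = 90$)
$84 \left(O - 413\right) = 84 \left(90 - 413\right) = 84 \left(-323\right) = -27132$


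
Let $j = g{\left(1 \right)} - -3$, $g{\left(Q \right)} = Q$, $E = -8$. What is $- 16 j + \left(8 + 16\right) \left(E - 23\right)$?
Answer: $-808$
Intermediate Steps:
$j = 4$ ($j = 1 - -3 = 1 + 3 = 4$)
$- 16 j + \left(8 + 16\right) \left(E - 23\right) = \left(-16\right) 4 + \left(8 + 16\right) \left(-8 - 23\right) = -64 + 24 \left(-31\right) = -64 - 744 = -808$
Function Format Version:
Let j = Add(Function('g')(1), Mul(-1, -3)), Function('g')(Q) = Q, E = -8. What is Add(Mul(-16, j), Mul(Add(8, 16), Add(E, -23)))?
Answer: -808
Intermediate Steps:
j = 4 (j = Add(1, Mul(-1, -3)) = Add(1, 3) = 4)
Add(Mul(-16, j), Mul(Add(8, 16), Add(E, -23))) = Add(Mul(-16, 4), Mul(Add(8, 16), Add(-8, -23))) = Add(-64, Mul(24, -31)) = Add(-64, -744) = -808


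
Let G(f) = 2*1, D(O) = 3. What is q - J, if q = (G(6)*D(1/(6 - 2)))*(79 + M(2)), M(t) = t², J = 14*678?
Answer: -8994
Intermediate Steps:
J = 9492
G(f) = 2
q = 498 (q = (2*3)*(79 + 2²) = 6*(79 + 4) = 6*83 = 498)
q - J = 498 - 1*9492 = 498 - 9492 = -8994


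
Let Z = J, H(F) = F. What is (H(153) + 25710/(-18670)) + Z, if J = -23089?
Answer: -42824083/1867 ≈ -22937.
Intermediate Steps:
Z = -23089
(H(153) + 25710/(-18670)) + Z = (153 + 25710/(-18670)) - 23089 = (153 + 25710*(-1/18670)) - 23089 = (153 - 2571/1867) - 23089 = 283080/1867 - 23089 = -42824083/1867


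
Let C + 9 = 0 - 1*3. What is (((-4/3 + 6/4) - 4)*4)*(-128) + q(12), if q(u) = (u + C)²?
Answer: 5888/3 ≈ 1962.7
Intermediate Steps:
C = -12 (C = -9 + (0 - 1*3) = -9 + (0 - 3) = -9 - 3 = -12)
q(u) = (-12 + u)² (q(u) = (u - 12)² = (-12 + u)²)
(((-4/3 + 6/4) - 4)*4)*(-128) + q(12) = (((-4/3 + 6/4) - 4)*4)*(-128) + (-12 + 12)² = (((-4*⅓ + 6*(¼)) - 4)*4)*(-128) + 0² = (((-4/3 + 3/2) - 4)*4)*(-128) + 0 = ((⅙ - 4)*4)*(-128) + 0 = -23/6*4*(-128) + 0 = -46/3*(-128) + 0 = 5888/3 + 0 = 5888/3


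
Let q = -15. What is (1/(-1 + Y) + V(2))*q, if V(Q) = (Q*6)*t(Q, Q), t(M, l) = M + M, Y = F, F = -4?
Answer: -717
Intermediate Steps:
Y = -4
t(M, l) = 2*M
V(Q) = 12*Q² (V(Q) = (Q*6)*(2*Q) = (6*Q)*(2*Q) = 12*Q²)
(1/(-1 + Y) + V(2))*q = (1/(-1 - 4) + 12*2²)*(-15) = (1/(-5) + 12*4)*(-15) = (-⅕ + 48)*(-15) = (239/5)*(-15) = -717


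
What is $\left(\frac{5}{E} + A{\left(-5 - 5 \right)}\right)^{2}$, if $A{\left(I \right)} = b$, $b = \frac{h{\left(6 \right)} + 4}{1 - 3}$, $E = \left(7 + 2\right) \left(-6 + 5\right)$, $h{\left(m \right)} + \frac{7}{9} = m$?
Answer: $\frac{961}{36} \approx 26.694$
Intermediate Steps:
$h{\left(m \right)} = - \frac{7}{9} + m$
$E = -9$ ($E = 9 \left(-1\right) = -9$)
$b = - \frac{83}{18}$ ($b = \frac{\left(- \frac{7}{9} + 6\right) + 4}{1 - 3} = \frac{\frac{47}{9} + 4}{-2} = \frac{83}{9} \left(- \frac{1}{2}\right) = - \frac{83}{18} \approx -4.6111$)
$A{\left(I \right)} = - \frac{83}{18}$
$\left(\frac{5}{E} + A{\left(-5 - 5 \right)}\right)^{2} = \left(\frac{5}{-9} - \frac{83}{18}\right)^{2} = \left(5 \left(- \frac{1}{9}\right) - \frac{83}{18}\right)^{2} = \left(- \frac{5}{9} - \frac{83}{18}\right)^{2} = \left(- \frac{31}{6}\right)^{2} = \frac{961}{36}$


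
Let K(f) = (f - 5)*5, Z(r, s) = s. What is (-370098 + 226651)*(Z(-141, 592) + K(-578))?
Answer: 333227381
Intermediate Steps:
K(f) = -25 + 5*f (K(f) = (-5 + f)*5 = -25 + 5*f)
(-370098 + 226651)*(Z(-141, 592) + K(-578)) = (-370098 + 226651)*(592 + (-25 + 5*(-578))) = -143447*(592 + (-25 - 2890)) = -143447*(592 - 2915) = -143447*(-2323) = 333227381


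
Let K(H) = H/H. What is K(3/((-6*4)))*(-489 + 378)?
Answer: -111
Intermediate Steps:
K(H) = 1
K(3/((-6*4)))*(-489 + 378) = 1*(-489 + 378) = 1*(-111) = -111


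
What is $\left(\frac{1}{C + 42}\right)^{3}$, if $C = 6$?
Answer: $\frac{1}{110592} \approx 9.0422 \cdot 10^{-6}$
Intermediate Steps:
$\left(\frac{1}{C + 42}\right)^{3} = \left(\frac{1}{6 + 42}\right)^{3} = \left(\frac{1}{48}\right)^{3} = \frac{1}{110592}$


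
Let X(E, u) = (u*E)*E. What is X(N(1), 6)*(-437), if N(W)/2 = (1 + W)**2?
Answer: -167808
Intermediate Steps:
N(W) = 2*(1 + W)**2
X(E, u) = u*E**2 (X(E, u) = (E*u)*E = u*E**2)
X(N(1), 6)*(-437) = (6*(2*(1 + 1)**2)**2)*(-437) = (6*(2*2**2)**2)*(-437) = (6*(2*4)**2)*(-437) = (6*8**2)*(-437) = (6*64)*(-437) = 384*(-437) = -167808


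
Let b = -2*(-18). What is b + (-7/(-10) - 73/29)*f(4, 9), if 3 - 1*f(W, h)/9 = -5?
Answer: -13752/145 ≈ -94.841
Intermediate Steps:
f(W, h) = 72 (f(W, h) = 27 - 9*(-5) = 27 + 45 = 72)
b = 36
b + (-7/(-10) - 73/29)*f(4, 9) = 36 + (-7/(-10) - 73/29)*72 = 36 + (-7*(-⅒) - 73*1/29)*72 = 36 + (7/10 - 73/29)*72 = 36 - 527/290*72 = 36 - 18972/145 = -13752/145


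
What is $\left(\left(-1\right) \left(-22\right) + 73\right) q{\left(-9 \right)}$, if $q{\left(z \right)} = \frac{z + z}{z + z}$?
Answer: $95$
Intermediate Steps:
$q{\left(z \right)} = 1$ ($q{\left(z \right)} = \frac{2 z}{2 z} = 2 z \frac{1}{2 z} = 1$)
$\left(\left(-1\right) \left(-22\right) + 73\right) q{\left(-9 \right)} = \left(\left(-1\right) \left(-22\right) + 73\right) 1 = \left(22 + 73\right) 1 = 95 \cdot 1 = 95$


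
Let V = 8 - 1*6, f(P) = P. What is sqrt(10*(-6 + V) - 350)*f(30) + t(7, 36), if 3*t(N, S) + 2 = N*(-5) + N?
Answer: -10 + 30*I*sqrt(390) ≈ -10.0 + 592.45*I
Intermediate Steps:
t(N, S) = -2/3 - 4*N/3 (t(N, S) = -2/3 + (N*(-5) + N)/3 = -2/3 + (-5*N + N)/3 = -2/3 + (-4*N)/3 = -2/3 - 4*N/3)
V = 2 (V = 8 - 6 = 2)
sqrt(10*(-6 + V) - 350)*f(30) + t(7, 36) = sqrt(10*(-6 + 2) - 350)*30 + (-2/3 - 4/3*7) = sqrt(10*(-4) - 350)*30 + (-2/3 - 28/3) = sqrt(-40 - 350)*30 - 10 = sqrt(-390)*30 - 10 = (I*sqrt(390))*30 - 10 = 30*I*sqrt(390) - 10 = -10 + 30*I*sqrt(390)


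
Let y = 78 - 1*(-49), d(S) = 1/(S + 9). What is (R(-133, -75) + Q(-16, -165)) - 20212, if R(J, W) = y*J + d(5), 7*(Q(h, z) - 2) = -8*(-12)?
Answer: -519221/14 ≈ -37087.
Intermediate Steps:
d(S) = 1/(9 + S)
y = 127 (y = 78 + 49 = 127)
Q(h, z) = 110/7 (Q(h, z) = 2 + (-8*(-12))/7 = 2 + (1/7)*96 = 2 + 96/7 = 110/7)
R(J, W) = 1/14 + 127*J (R(J, W) = 127*J + 1/(9 + 5) = 127*J + 1/14 = 1/14 + 127*J)
(R(-133, -75) + Q(-16, -165)) - 20212 = ((1/14 + 127*(-133)) + 110/7) - 20212 = ((1/14 - 16891) + 110/7) - 20212 = (-236473/14 + 110/7) - 20212 = -236253/14 - 20212 = -519221/14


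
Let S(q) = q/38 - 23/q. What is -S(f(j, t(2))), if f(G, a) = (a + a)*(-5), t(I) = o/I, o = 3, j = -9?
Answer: -649/570 ≈ -1.1386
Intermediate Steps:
t(I) = 3/I
f(G, a) = -10*a (f(G, a) = (2*a)*(-5) = -10*a)
S(q) = -23/q + q/38 (S(q) = q*(1/38) - 23/q = q/38 - 23/q = -23/q + q/38)
-S(f(j, t(2))) = -(-23/((-30/2)) + (-30/2)/38) = -(-23/((-10*3/2)) + (-10*3/2)/38) = -(-23/(-15) + (1/38)*(-15)) = -(-23*(-1/15) - 15/38) = -(23/15 - 15/38) = -1*649/570 = -649/570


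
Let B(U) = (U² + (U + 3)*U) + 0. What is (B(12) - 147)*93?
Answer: 16461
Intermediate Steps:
B(U) = U² + U*(3 + U) (B(U) = (U² + (3 + U)*U) + 0 = (U² + U*(3 + U)) + 0 = U² + U*(3 + U))
(B(12) - 147)*93 = (12*(3 + 2*12) - 147)*93 = (12*(3 + 24) - 147)*93 = (12*27 - 147)*93 = (324 - 147)*93 = 177*93 = 16461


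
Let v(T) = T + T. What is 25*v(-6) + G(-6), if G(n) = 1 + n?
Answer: -305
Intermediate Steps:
v(T) = 2*T
25*v(-6) + G(-6) = 25*(2*(-6)) + (1 - 6) = 25*(-12) - 5 = -300 - 5 = -305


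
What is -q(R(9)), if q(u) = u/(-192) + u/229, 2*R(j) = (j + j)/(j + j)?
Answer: 37/87936 ≈ 0.00042076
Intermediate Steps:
R(j) = ½ (R(j) = ((j + j)/(j + j))/2 = ((2*j)/((2*j)))/2 = ((2*j)*(1/(2*j)))/2 = (½)*1 = ½)
q(u) = -37*u/43968 (q(u) = u*(-1/192) + u*(1/229) = -u/192 + u/229 = -37*u/43968)
-q(R(9)) = -(-37)/(43968*2) = -1*(-37/87936) = 37/87936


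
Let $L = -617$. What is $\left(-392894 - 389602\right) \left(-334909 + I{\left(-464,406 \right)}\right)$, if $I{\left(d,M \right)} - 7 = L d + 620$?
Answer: $37555113024$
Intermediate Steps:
$I{\left(d,M \right)} = 627 - 617 d$ ($I{\left(d,M \right)} = 7 - \left(-620 + 617 d\right) = 627 - 617 d$)
$\left(-392894 - 389602\right) \left(-334909 + I{\left(-464,406 \right)}\right) = \left(-392894 - 389602\right) \left(-334909 + \left(627 - -286288\right)\right) = - 782496 \left(-334909 + \left(627 + 286288\right)\right) = - 782496 \left(-334909 + 286915\right) = \left(-782496\right) \left(-47994\right) = 37555113024$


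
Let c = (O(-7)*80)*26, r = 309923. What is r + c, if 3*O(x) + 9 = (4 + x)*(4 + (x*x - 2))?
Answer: 197603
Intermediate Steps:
O(x) = -3 + (2 + x**2)*(4 + x)/3 (O(x) = -3 + ((4 + x)*(4 + (x*x - 2)))/3 = -3 + ((4 + x)*(4 + (x**2 - 2)))/3 = -3 + ((4 + x)*(4 + (-2 + x**2)))/3 = -3 + ((4 + x)*(2 + x**2))/3 = -3 + ((2 + x**2)*(4 + x))/3 = -3 + (2 + x**2)*(4 + x)/3)
c = -112320 (c = ((-1/3 + (1/3)*(-7)**3 + (2/3)*(-7) + (4/3)*(-7)**2)*80)*26 = ((-1/3 + (1/3)*(-343) - 14/3 + (4/3)*49)*80)*26 = ((-1/3 - 343/3 - 14/3 + 196/3)*80)*26 = -54*80*26 = -4320*26 = -112320)
r + c = 309923 - 112320 = 197603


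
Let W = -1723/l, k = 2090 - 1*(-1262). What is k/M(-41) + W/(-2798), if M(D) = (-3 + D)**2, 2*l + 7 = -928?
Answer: 49787479/28777430 ≈ 1.7301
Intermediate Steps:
l = -935/2 (l = -7/2 + (1/2)*(-928) = -7/2 - 464 = -935/2 ≈ -467.50)
k = 3352 (k = 2090 + 1262 = 3352)
W = 3446/935 (W = -1723/(-935/2) = -1723*(-2/935) = 3446/935 ≈ 3.6856)
k/M(-41) + W/(-2798) = 3352/((-3 - 41)**2) + (3446/935)/(-2798) = 3352/((-44)**2) + (3446/935)*(-1/2798) = 3352/1936 - 1723/1308065 = 3352*(1/1936) - 1723/1308065 = 419/242 - 1723/1308065 = 49787479/28777430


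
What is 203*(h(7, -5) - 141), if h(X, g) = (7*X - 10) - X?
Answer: -22127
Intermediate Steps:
h(X, g) = -10 + 6*X (h(X, g) = (-10 + 7*X) - X = -10 + 6*X)
203*(h(7, -5) - 141) = 203*((-10 + 6*7) - 141) = 203*((-10 + 42) - 141) = 203*(32 - 141) = 203*(-109) = -22127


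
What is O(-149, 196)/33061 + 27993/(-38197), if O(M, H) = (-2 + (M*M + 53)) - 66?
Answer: -78037931/1262831017 ≈ -0.061796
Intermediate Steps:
O(M, H) = -15 + M² (O(M, H) = (-2 + (M² + 53)) - 66 = (-2 + (53 + M²)) - 66 = (51 + M²) - 66 = -15 + M²)
O(-149, 196)/33061 + 27993/(-38197) = (-15 + (-149)²)/33061 + 27993/(-38197) = (-15 + 22201)*(1/33061) + 27993*(-1/38197) = 22186*(1/33061) - 27993/38197 = 22186/33061 - 27993/38197 = -78037931/1262831017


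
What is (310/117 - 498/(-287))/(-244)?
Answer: -36809/2048319 ≈ -0.017970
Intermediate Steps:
(310/117 - 498/(-287))/(-244) = (310*(1/117) - 498*(-1/287))*(-1/244) = (310/117 + 498/287)*(-1/244) = (147236/33579)*(-1/244) = -36809/2048319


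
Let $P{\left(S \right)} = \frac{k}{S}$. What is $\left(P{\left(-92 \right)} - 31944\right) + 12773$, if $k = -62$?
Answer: $- \frac{881835}{46} \approx -19170.0$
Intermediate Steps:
$P{\left(S \right)} = - \frac{62}{S}$
$\left(P{\left(-92 \right)} - 31944\right) + 12773 = \left(- \frac{62}{-92} - 31944\right) + 12773 = \left(\left(-62\right) \left(- \frac{1}{92}\right) - 31944\right) + 12773 = \left(\frac{31}{46} - 31944\right) + 12773 = - \frac{1469393}{46} + 12773 = - \frac{881835}{46}$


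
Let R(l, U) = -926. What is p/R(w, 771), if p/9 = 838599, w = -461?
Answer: -7547391/926 ≈ -8150.5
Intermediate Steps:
p = 7547391 (p = 9*838599 = 7547391)
p/R(w, 771) = 7547391/(-926) = 7547391*(-1/926) = -7547391/926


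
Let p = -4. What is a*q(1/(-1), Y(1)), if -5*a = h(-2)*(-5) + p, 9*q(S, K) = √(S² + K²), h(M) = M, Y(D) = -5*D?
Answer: -2*√26/15 ≈ -0.67987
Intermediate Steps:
q(S, K) = √(K² + S²)/9 (q(S, K) = √(S² + K²)/9 = √(K² + S²)/9)
a = -6/5 (a = -(-2*(-5) - 4)/5 = -(10 - 4)/5 = -⅕*6 = -6/5 ≈ -1.2000)
a*q(1/(-1), Y(1)) = -2*√((-5*1)² + (1/(-1))²)/15 = -2*√((-5)² + (-1)²)/15 = -2*√(25 + 1)/15 = -2*√26/15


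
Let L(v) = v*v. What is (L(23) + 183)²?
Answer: 506944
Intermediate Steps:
L(v) = v²
(L(23) + 183)² = (23² + 183)² = (529 + 183)² = 712² = 506944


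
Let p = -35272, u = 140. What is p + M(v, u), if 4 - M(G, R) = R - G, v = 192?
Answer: -35216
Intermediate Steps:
M(G, R) = 4 + G - R (M(G, R) = 4 - (R - G) = 4 + (G - R) = 4 + G - R)
p + M(v, u) = -35272 + (4 + 192 - 1*140) = -35272 + (4 + 192 - 140) = -35272 + 56 = -35216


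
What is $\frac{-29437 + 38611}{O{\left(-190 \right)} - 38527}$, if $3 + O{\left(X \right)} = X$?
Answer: $- \frac{417}{1760} \approx -0.23693$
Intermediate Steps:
$O{\left(X \right)} = -3 + X$
$\frac{-29437 + 38611}{O{\left(-190 \right)} - 38527} = \frac{-29437 + 38611}{\left(-3 - 190\right) - 38527} = \frac{9174}{-193 - 38527} = \frac{9174}{-38720} = 9174 \left(- \frac{1}{38720}\right) = - \frac{417}{1760}$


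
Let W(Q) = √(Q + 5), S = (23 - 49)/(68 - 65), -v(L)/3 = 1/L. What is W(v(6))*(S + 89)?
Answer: 241*√2/2 ≈ 170.41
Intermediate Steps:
v(L) = -3/L
S = -26/3 ≈ -8.6667
W(Q) = √(5 + Q)
W(v(6))*(S + 89) = √(5 - 3/6)*(-26/3 + 89) = √(5 - 3*⅙)*(241/3) = √(5 - ½)*(241/3) = √(9/2)*(241/3) = (3*√2/2)*(241/3) = 241*√2/2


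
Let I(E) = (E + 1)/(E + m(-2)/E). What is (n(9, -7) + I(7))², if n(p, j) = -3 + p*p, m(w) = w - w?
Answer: 306916/49 ≈ 6263.6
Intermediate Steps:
m(w) = 0
n(p, j) = -3 + p²
I(E) = (1 + E)/E (I(E) = (E + 1)/(E + 0/E) = (1 + E)/(E + 0) = (1 + E)/E)
(n(9, -7) + I(7))² = ((-3 + 9²) + (1 + 7)/7)² = ((-3 + 81) + (⅐)*8)² = (78 + 8/7)² = (554/7)² = 306916/49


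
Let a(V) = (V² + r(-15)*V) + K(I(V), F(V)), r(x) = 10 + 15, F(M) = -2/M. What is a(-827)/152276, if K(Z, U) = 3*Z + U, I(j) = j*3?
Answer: 542355699/125932252 ≈ 4.3067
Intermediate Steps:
I(j) = 3*j
K(Z, U) = U + 3*Z
r(x) = 25
a(V) = V² - 2/V + 34*V (a(V) = (V² + 25*V) + (-2/V + 3*(3*V)) = (V² + 25*V) + (-2/V + 9*V) = V² - 2/V + 34*V)
a(-827)/152276 = ((-2 + (-827)²*(34 - 827))/(-827))/152276 = -(-2 + 683929*(-793))/827*(1/152276) = -(-2 - 542355697)/827*(1/152276) = -1/827*(-542355699)*(1/152276) = (542355699/827)*(1/152276) = 542355699/125932252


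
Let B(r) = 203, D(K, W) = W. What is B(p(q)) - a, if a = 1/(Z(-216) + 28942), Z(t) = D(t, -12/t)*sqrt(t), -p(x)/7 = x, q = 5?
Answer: 255061143128/1256459047 + I*sqrt(6)/2512918094 ≈ 203.0 + 9.7476e-10*I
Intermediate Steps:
p(x) = -7*x
Z(t) = -12/sqrt(t) (Z(t) = (-12/t)*sqrt(t) = -12/sqrt(t))
a = 1/(28942 + I*sqrt(6)/3) (a = 1/(-(-1)*I*sqrt(6)/3 + 28942) = 1/(I*sqrt(6)/3 + 28942) = 1/(28942 + I*sqrt(6)/3) ≈ 3.4552e-5 - 9.7e-10*I)
B(p(q)) - a = 203 - (43413/1256459047 - I*sqrt(6)/2512918094) = 203 + (-43413/1256459047 + I*sqrt(6)/2512918094) = 255061143128/1256459047 + I*sqrt(6)/2512918094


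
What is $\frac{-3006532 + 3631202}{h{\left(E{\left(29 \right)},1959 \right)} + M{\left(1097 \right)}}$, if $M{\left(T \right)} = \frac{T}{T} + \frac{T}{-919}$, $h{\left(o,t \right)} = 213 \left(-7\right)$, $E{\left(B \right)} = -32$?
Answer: $- \frac{574071730}{1370407} \approx -418.91$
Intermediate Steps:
$h{\left(o,t \right)} = -1491$
$M{\left(T \right)} = 1 - \frac{T}{919}$ ($M{\left(T \right)} = 1 + T \left(- \frac{1}{919}\right) = 1 - \frac{T}{919}$)
$\frac{-3006532 + 3631202}{h{\left(E{\left(29 \right)},1959 \right)} + M{\left(1097 \right)}} = \frac{-3006532 + 3631202}{-1491 + \left(1 - \frac{1097}{919}\right)} = \frac{624670}{-1491 + \left(1 - \frac{1097}{919}\right)} = \frac{624670}{-1491 - \frac{178}{919}} = \frac{624670}{- \frac{1370407}{919}} = 624670 \left(- \frac{919}{1370407}\right) = - \frac{574071730}{1370407}$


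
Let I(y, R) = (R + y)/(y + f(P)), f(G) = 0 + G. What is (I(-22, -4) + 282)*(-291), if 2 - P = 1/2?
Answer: -3379674/41 ≈ -82431.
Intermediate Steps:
P = 3/2 (P = 2 - 1/2 = 2 - 1*½ = 2 - ½ = 3/2 ≈ 1.5000)
f(G) = G
I(y, R) = (R + y)/(3/2 + y) (I(y, R) = (R + y)/(y + 3/2) = (R + y)/(3/2 + y))
(I(-22, -4) + 282)*(-291) = (2*(-4 - 22)/(3 + 2*(-22)) + 282)*(-291) = (2*(-26)/(3 - 44) + 282)*(-291) = (2*(-26)/(-41) + 282)*(-291) = (2*(-1/41)*(-26) + 282)*(-291) = (52/41 + 282)*(-291) = (11614/41)*(-291) = -3379674/41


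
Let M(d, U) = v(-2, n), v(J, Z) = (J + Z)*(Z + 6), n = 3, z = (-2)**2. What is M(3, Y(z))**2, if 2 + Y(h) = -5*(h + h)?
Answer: 81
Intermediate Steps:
z = 4
v(J, Z) = (6 + Z)*(J + Z) (v(J, Z) = (J + Z)*(6 + Z) = (6 + Z)*(J + Z))
Y(h) = -2 - 10*h (Y(h) = -2 - 5*(h + h) = -2 - 10*h)
M(d, U) = 9 (M(d, U) = 3**2 + 6*(-2) + 6*3 - 2*3 = 9 - 12 + 18 - 6 = 9)
M(3, Y(z))**2 = 9**2 = 81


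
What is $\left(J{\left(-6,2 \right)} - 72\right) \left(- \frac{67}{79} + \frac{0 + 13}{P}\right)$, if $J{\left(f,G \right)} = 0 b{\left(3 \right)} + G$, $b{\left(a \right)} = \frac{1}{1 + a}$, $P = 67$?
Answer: $\frac{242340}{5293} \approx 45.785$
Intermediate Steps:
$J{\left(f,G \right)} = G$ ($J{\left(f,G \right)} = \frac{0}{1 + 3} + G = \frac{0}{4} + G = 0 \cdot \frac{1}{4} + G = 0 + G = G$)
$\left(J{\left(-6,2 \right)} - 72\right) \left(- \frac{67}{79} + \frac{0 + 13}{P}\right) = \left(2 - 72\right) \left(- \frac{67}{79} + \frac{0 + 13}{67}\right) = - 70 \left(\left(-67\right) \frac{1}{79} + 13 \cdot \frac{1}{67}\right) = - 70 \left(- \frac{67}{79} + \frac{13}{67}\right) = \left(-70\right) \left(- \frac{3462}{5293}\right) = \frac{242340}{5293}$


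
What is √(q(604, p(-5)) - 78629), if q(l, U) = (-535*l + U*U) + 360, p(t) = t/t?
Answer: 448*I*√2 ≈ 633.57*I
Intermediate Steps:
p(t) = 1
q(l, U) = 360 + U² - 535*l (q(l, U) = (-535*l + U²) + 360 = (U² - 535*l) + 360 = 360 + U² - 535*l)
√(q(604, p(-5)) - 78629) = √((360 + 1² - 535*604) - 78629) = √((360 + 1 - 323140) - 78629) = √(-322779 - 78629) = √(-401408) = 448*I*√2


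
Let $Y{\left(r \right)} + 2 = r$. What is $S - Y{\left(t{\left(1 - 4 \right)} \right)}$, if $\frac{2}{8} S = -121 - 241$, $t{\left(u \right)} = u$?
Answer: $-1443$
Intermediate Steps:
$S = -1448$ ($S = 4 \left(-121 - 241\right) = 4 \left(-362\right) = -1448$)
$Y{\left(r \right)} = -2 + r$
$S - Y{\left(t{\left(1 - 4 \right)} \right)} = -1448 - \left(-2 + \left(1 - 4\right)\right) = -1448 - \left(-2 - 3\right) = -1448 - -5 = -1448 + 5 = -1443$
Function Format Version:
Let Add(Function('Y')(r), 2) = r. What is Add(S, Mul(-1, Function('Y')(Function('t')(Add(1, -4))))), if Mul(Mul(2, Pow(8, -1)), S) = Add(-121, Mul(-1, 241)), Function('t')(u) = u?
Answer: -1443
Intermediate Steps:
S = -1448 (S = Mul(4, Add(-121, Mul(-1, 241))) = Mul(4, Add(-121, -241)) = Mul(4, -362) = -1448)
Function('Y')(r) = Add(-2, r)
Add(S, Mul(-1, Function('Y')(Function('t')(Add(1, -4))))) = Add(-1448, Mul(-1, Add(-2, Add(1, -4)))) = Add(-1448, Mul(-1, Add(-2, -3))) = Add(-1448, Mul(-1, -5)) = Add(-1448, 5) = -1443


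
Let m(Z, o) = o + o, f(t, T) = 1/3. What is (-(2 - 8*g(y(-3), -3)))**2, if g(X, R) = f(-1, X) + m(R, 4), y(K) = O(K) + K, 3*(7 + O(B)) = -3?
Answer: 37636/9 ≈ 4181.8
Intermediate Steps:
O(B) = -8 (O(B) = -7 + (1/3)*(-3) = -7 - 1 = -8)
f(t, T) = 1/3
m(Z, o) = 2*o
y(K) = -8 + K
g(X, R) = 25/3 (g(X, R) = 1/3 + 2*4 = 1/3 + 8 = 25/3)
(-(2 - 8*g(y(-3), -3)))**2 = (-(2 - 8*25/3))**2 = (-(2 - 200/3))**2 = (-1*(-194/3))**2 = (194/3)**2 = 37636/9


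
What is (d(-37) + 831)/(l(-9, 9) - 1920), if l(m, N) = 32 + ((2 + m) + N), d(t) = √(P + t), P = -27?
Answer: -831/1886 - 4*I/943 ≈ -0.44062 - 0.0042418*I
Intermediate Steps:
d(t) = √(-27 + t)
l(m, N) = 34 + N + m (l(m, N) = 32 + (2 + N + m) = 34 + N + m)
(d(-37) + 831)/(l(-9, 9) - 1920) = (√(-27 - 37) + 831)/((34 + 9 - 9) - 1920) = (√(-64) + 831)/(34 - 1920) = (8*I + 831)/(-1886) = (831 + 8*I)*(-1/1886) = -831/1886 - 4*I/943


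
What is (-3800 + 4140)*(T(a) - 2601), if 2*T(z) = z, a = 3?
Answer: -883830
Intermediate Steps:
T(z) = z/2
(-3800 + 4140)*(T(a) - 2601) = (-3800 + 4140)*((½)*3 - 2601) = 340*(3/2 - 2601) = 340*(-5199/2) = -883830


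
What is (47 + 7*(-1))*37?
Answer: 1480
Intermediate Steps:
(47 + 7*(-1))*37 = (47 - 7)*37 = 40*37 = 1480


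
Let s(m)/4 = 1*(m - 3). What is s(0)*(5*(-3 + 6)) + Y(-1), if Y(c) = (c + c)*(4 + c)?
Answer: -186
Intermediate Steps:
s(m) = -12 + 4*m (s(m) = 4*(1*(m - 3)) = 4*(1*(-3 + m)) = 4*(-3 + m) = -12 + 4*m)
Y(c) = 2*c*(4 + c) (Y(c) = (2*c)*(4 + c) = 2*c*(4 + c))
s(0)*(5*(-3 + 6)) + Y(-1) = (-12 + 4*0)*(5*(-3 + 6)) + 2*(-1)*(4 - 1) = (-12 + 0)*(5*3) + 2*(-1)*3 = -12*15 - 6 = -180 - 6 = -186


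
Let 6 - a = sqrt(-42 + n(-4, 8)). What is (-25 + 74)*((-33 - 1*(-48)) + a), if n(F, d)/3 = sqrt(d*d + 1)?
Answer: 1029 - 49*sqrt(-42 + 3*sqrt(65)) ≈ 1029.0 - 206.81*I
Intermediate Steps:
n(F, d) = 3*sqrt(1 + d**2) (n(F, d) = 3*sqrt(d*d + 1) = 3*sqrt(d**2 + 1) = 3*sqrt(1 + d**2))
a = 6 - sqrt(-42 + 3*sqrt(65)) (a = 6 - sqrt(-42 + 3*sqrt(1 + 8**2)) = 6 - sqrt(-42 + 3*sqrt(1 + 64)) = 6 - sqrt(-42 + 3*sqrt(65)) ≈ 6.0 - 4.2206*I)
(-25 + 74)*((-33 - 1*(-48)) + a) = (-25 + 74)*((-33 - 1*(-48)) + (6 - sqrt(-42 + 3*sqrt(65)))) = 49*((-33 + 48) + (6 - sqrt(-42 + 3*sqrt(65)))) = 49*(15 + (6 - sqrt(-42 + 3*sqrt(65)))) = 49*(21 - sqrt(-42 + 3*sqrt(65))) = 1029 - 49*sqrt(-42 + 3*sqrt(65))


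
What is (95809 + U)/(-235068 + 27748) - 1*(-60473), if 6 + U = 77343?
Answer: 6268544607/103660 ≈ 60472.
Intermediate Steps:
U = 77337 (U = -6 + 77343 = 77337)
(95809 + U)/(-235068 + 27748) - 1*(-60473) = (95809 + 77337)/(-235068 + 27748) - 1*(-60473) = 173146/(-207320) + 60473 = 173146*(-1/207320) + 60473 = -86573/103660 + 60473 = 6268544607/103660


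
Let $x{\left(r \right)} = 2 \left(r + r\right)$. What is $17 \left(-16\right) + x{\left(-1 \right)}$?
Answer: $-276$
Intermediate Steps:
$x{\left(r \right)} = 4 r$ ($x{\left(r \right)} = 2 \cdot 2 r = 4 r$)
$17 \left(-16\right) + x{\left(-1 \right)} = 17 \left(-16\right) + 4 \left(-1\right) = -272 - 4 = -276$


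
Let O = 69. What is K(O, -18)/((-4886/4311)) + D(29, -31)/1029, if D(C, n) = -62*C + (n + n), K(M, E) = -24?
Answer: 2318488/119707 ≈ 19.368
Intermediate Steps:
D(C, n) = -62*C + 2*n
K(O, -18)/((-4886/4311)) + D(29, -31)/1029 = -24/((-4886/4311)) + (-62*29 + 2*(-31))/1029 = -24/((-4886*1/4311)) + (-1798 - 62)*(1/1029) = -24/(-4886/4311) - 1860*1/1029 = -24*(-4311/4886) - 620/343 = 51732/2443 - 620/343 = 2318488/119707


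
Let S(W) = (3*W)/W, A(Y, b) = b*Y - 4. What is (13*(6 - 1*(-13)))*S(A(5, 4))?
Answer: 741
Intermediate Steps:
A(Y, b) = -4 + Y*b (A(Y, b) = Y*b - 4 = -4 + Y*b)
S(W) = 3
(13*(6 - 1*(-13)))*S(A(5, 4)) = (13*(6 - 1*(-13)))*3 = (13*(6 + 13))*3 = (13*19)*3 = 247*3 = 741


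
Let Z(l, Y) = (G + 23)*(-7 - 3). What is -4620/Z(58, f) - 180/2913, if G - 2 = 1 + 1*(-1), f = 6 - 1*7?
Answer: 447102/24275 ≈ 18.418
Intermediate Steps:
f = -1 (f = 6 - 7 = -1)
G = 2 (G = 2 + (1 + 1*(-1)) = 2 + (1 - 1) = 2 + 0 = 2)
Z(l, Y) = -250 (Z(l, Y) = (2 + 23)*(-7 - 3) = 25*(-10) = -250)
-4620/Z(58, f) - 180/2913 = -4620/(-250) - 180/2913 = -4620*(-1/250) - 180*1/2913 = 462/25 - 60/971 = 447102/24275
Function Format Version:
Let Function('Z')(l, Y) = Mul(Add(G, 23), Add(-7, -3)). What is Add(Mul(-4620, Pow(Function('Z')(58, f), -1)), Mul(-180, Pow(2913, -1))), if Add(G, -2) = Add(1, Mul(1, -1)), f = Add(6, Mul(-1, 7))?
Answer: Rational(447102, 24275) ≈ 18.418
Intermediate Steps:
f = -1 (f = Add(6, -7) = -1)
G = 2 (G = Add(2, Add(1, Mul(1, -1))) = Add(2, Add(1, -1)) = Add(2, 0) = 2)
Function('Z')(l, Y) = -250 (Function('Z')(l, Y) = Mul(Add(2, 23), Add(-7, -3)) = Mul(25, -10) = -250)
Add(Mul(-4620, Pow(Function('Z')(58, f), -1)), Mul(-180, Pow(2913, -1))) = Add(Mul(-4620, Pow(-250, -1)), Mul(-180, Pow(2913, -1))) = Add(Mul(-4620, Rational(-1, 250)), Mul(-180, Rational(1, 2913))) = Add(Rational(462, 25), Rational(-60, 971)) = Rational(447102, 24275)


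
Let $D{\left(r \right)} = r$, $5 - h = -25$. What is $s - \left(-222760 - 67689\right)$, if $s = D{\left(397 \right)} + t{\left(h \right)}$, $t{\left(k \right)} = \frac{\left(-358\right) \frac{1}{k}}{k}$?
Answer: $\frac{130880521}{450} \approx 2.9085 \cdot 10^{5}$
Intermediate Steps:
$h = 30$ ($h = 5 - -25 = 5 + 25 = 30$)
$t{\left(k \right)} = - \frac{358}{k^{2}}$
$s = \frac{178471}{450}$ ($s = 397 - \frac{358}{900} = 397 - \frac{179}{450} = \frac{178471}{450} \approx 396.6$)
$s - \left(-222760 - 67689\right) = \frac{178471}{450} - \left(-222760 - 67689\right) = \frac{178471}{450} - -290449 = \frac{178471}{450} + 290449 = \frac{130880521}{450}$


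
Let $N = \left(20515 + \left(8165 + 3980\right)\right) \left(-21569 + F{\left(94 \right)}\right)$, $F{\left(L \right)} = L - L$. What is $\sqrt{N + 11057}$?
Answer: $i \sqrt{704432483} \approx 26541.0 i$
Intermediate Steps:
$F{\left(L \right)} = 0$
$N = -704443540$ ($N = \left(20515 + \left(8165 + 3980\right)\right) \left(-21569 + 0\right) = \left(20515 + 12145\right) \left(-21569\right) = 32660 \left(-21569\right) = -704443540$)
$\sqrt{N + 11057} = \sqrt{-704443540 + 11057} = \sqrt{-704432483} = i \sqrt{704432483}$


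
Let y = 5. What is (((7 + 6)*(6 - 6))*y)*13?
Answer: 0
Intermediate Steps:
(((7 + 6)*(6 - 6))*y)*13 = (((7 + 6)*(6 - 6))*5)*13 = ((13*0)*5)*13 = (0*5)*13 = 0*13 = 0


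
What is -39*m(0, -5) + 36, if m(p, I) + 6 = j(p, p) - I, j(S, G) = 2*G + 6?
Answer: -159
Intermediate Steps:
j(S, G) = 6 + 2*G
m(p, I) = -I + 2*p (m(p, I) = -6 + ((6 + 2*p) - I) = -6 + (6 - I + 2*p) = -I + 2*p)
-39*m(0, -5) + 36 = -39*(-1*(-5) + 2*0) + 36 = -39*(5 + 0) + 36 = -39*5 + 36 = -195 + 36 = -159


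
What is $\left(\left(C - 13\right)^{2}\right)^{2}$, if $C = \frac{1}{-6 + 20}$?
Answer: $\frac{1073283121}{38416} \approx 27938.0$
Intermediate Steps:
$C = \frac{1}{14} \approx 0.071429$
$\left(\left(C - 13\right)^{2}\right)^{2} = \left(\left(\frac{1}{14} - 13\right)^{2}\right)^{2} = \left(\left(- \frac{181}{14}\right)^{2}\right)^{2} = \left(\frac{32761}{196}\right)^{2} = \frac{1073283121}{38416}$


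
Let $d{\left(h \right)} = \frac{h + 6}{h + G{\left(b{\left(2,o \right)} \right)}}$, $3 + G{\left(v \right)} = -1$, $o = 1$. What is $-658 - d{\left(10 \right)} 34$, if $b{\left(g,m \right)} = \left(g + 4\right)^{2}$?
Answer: $- \frac{2246}{3} \approx -748.67$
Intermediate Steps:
$b{\left(g,m \right)} = \left(4 + g\right)^{2}$
$G{\left(v \right)} = -4$ ($G{\left(v \right)} = -3 - 1 = -4$)
$d{\left(h \right)} = \frac{6 + h}{-4 + h}$ ($d{\left(h \right)} = \frac{h + 6}{h - 4} = \frac{6 + h}{-4 + h}$)
$-658 - d{\left(10 \right)} 34 = -658 - \frac{6 + 10}{-4 + 10} \cdot 34 = -658 - \frac{1}{6} \cdot 16 \cdot 34 = -658 - \frac{8}{3} \cdot 34 = -658 - \frac{272}{3} = - \frac{2246}{3}$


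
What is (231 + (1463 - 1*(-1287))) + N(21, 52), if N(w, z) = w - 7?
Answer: 2995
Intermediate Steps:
N(w, z) = -7 + w
(231 + (1463 - 1*(-1287))) + N(21, 52) = (231 + (1463 - 1*(-1287))) + (-7 + 21) = (231 + (1463 + 1287)) + 14 = (231 + 2750) + 14 = 2981 + 14 = 2995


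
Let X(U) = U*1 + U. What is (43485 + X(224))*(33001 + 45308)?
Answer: 3440349297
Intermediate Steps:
X(U) = 2*U (X(U) = U + U = 2*U)
(43485 + X(224))*(33001 + 45308) = (43485 + 2*224)*(33001 + 45308) = (43485 + 448)*78309 = 43933*78309 = 3440349297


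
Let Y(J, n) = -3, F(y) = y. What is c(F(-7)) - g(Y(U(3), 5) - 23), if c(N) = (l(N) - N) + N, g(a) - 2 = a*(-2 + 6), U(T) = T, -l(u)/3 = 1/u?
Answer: 717/7 ≈ 102.43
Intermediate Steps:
l(u) = -3/u
g(a) = 2 + 4*a (g(a) = 2 + a*(-2 + 6) = 2 + a*4 = 2 + 4*a)
c(N) = -3/N (c(N) = (-3/N - N) + N = (-N - 3/N) + N = -3/N)
c(F(-7)) - g(Y(U(3), 5) - 23) = -3/(-7) - (2 + 4*(-3 - 23)) = -3*(-⅐) - (2 + 4*(-26)) = 3/7 - (2 - 104) = 3/7 - 1*(-102) = 3/7 + 102 = 717/7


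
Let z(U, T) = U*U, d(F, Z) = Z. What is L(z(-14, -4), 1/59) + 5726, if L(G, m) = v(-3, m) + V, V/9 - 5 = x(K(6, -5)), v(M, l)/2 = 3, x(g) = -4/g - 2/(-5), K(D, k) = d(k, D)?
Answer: 28873/5 ≈ 5774.6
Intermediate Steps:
z(U, T) = U**2
K(D, k) = D
x(g) = 2/5 - 4/g (x(g) = -4/g - 2*(-1/5) = -4/g + 2/5 = 2/5 - 4/g)
v(M, l) = 6 (v(M, l) = 2*3 = 6)
V = 213/5 (V = 45 + 9*(2/5 - 4/6) = 45 + 9*(2/5 - 4*1/6) = 45 + 9*(2/5 - 2/3) = 45 + 9*(-4/15) = 45 - 12/5 = 213/5 ≈ 42.600)
L(G, m) = 243/5 (L(G, m) = 6 + 213/5 = 243/5)
L(z(-14, -4), 1/59) + 5726 = 243/5 + 5726 = 28873/5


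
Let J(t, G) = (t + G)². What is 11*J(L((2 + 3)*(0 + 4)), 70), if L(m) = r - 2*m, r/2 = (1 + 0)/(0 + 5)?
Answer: 254144/25 ≈ 10166.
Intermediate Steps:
r = ⅖ (r = 2*((1 + 0)/(0 + 5)) = 2*(1/5) = 2*(1*(⅕)) = 2*(⅕) = ⅖ ≈ 0.40000)
L(m) = ⅖ - 2*m
J(t, G) = (G + t)²
11*J(L((2 + 3)*(0 + 4)), 70) = 11*(70 + (⅖ - 2*(2 + 3)*(0 + 4)))² = 11*(70 + (⅖ - 10*4))² = 11*(70 + (⅖ - 2*20))² = 11*(70 + (⅖ - 40))² = 11*(70 - 198/5)² = 11*(152/5)² = 11*(23104/25) = 254144/25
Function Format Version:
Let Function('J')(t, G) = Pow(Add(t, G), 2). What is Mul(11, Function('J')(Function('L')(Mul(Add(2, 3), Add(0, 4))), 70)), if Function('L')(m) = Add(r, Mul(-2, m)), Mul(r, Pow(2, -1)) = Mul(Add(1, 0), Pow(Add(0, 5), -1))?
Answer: Rational(254144, 25) ≈ 10166.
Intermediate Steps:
r = Rational(2, 5) (r = Mul(2, Mul(Add(1, 0), Pow(Add(0, 5), -1))) = Mul(2, Mul(1, Pow(5, -1))) = Mul(2, Mul(1, Rational(1, 5))) = Mul(2, Rational(1, 5)) = Rational(2, 5) ≈ 0.40000)
Function('L')(m) = Add(Rational(2, 5), Mul(-2, m))
Function('J')(t, G) = Pow(Add(G, t), 2)
Mul(11, Function('J')(Function('L')(Mul(Add(2, 3), Add(0, 4))), 70)) = Mul(11, Pow(Add(70, Add(Rational(2, 5), Mul(-2, Mul(Add(2, 3), Add(0, 4))))), 2)) = Mul(11, Pow(Add(70, Add(Rational(2, 5), Mul(-2, Mul(5, 4)))), 2)) = Mul(11, Pow(Add(70, Add(Rational(2, 5), Mul(-2, 20))), 2)) = Mul(11, Pow(Add(70, Add(Rational(2, 5), -40)), 2)) = Mul(11, Pow(Add(70, Rational(-198, 5)), 2)) = Mul(11, Pow(Rational(152, 5), 2)) = Mul(11, Rational(23104, 25)) = Rational(254144, 25)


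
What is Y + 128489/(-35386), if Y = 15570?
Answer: 550831531/35386 ≈ 15566.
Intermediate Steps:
Y + 128489/(-35386) = 15570 + 128489/(-35386) = 15570 + 128489*(-1/35386) = 15570 - 128489/35386 = 550831531/35386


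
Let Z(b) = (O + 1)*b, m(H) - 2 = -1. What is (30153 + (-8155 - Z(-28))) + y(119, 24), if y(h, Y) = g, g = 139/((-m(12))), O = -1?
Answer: 21859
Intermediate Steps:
m(H) = 1 (m(H) = 2 - 1 = 1)
Z(b) = 0 (Z(b) = (-1 + 1)*b = 0*b = 0)
g = -139 (g = 139/((-1*1)) = 139/(-1) = 139*(-1) = -139)
y(h, Y) = -139
(30153 + (-8155 - Z(-28))) + y(119, 24) = (30153 + (-8155 - 1*0)) - 139 = (30153 + (-8155 + 0)) - 139 = (30153 - 8155) - 139 = 21998 - 139 = 21859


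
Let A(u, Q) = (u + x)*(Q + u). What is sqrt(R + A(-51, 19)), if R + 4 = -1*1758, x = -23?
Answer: sqrt(606) ≈ 24.617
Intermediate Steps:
A(u, Q) = (-23 + u)*(Q + u) (A(u, Q) = (u - 23)*(Q + u) = (-23 + u)*(Q + u))
R = -1762 (R = -4 - 1*1758 = -4 - 1758 = -1762)
sqrt(R + A(-51, 19)) = sqrt(-1762 + ((-51)**2 - 23*19 - 23*(-51) + 19*(-51))) = sqrt(-1762 + (2601 - 437 + 1173 - 969)) = sqrt(-1762 + 2368) = sqrt(606)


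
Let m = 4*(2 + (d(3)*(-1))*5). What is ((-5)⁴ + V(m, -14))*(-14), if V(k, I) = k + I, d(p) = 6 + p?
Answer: -6146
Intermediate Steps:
m = -172 (m = 4*(2 + ((6 + 3)*(-1))*5) = 4*(2 + (9*(-1))*5) = 4*(2 - 9*5) = 4*(2 - 45) = 4*(-43) = -172)
V(k, I) = I + k
((-5)⁴ + V(m, -14))*(-14) = ((-5)⁴ + (-14 - 172))*(-14) = (625 - 186)*(-14) = 439*(-14) = -6146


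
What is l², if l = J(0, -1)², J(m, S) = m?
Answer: 0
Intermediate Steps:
l = 0 (l = 0² = 0)
l² = 0² = 0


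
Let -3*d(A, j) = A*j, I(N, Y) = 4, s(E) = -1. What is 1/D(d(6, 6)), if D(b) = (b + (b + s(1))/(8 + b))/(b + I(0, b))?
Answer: 32/35 ≈ 0.91429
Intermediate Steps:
d(A, j) = -A*j/3
D(b) = (b + (-1 + b)/(8 + b))/(4 + b) (D(b) = (b + (b - 1)/(8 + b))/(b + 4) = (b + (-1 + b)/(8 + b))/(4 + b))
1/D(d(6, 6)) = 1/((-1 + (-⅓*6*6)² + 9*(-⅓*6*6))/(32 + (-⅓*6*6)² + 12*(-⅓*6*6))) = 1/((-1 + (-12)² + 9*(-12))/(32 + (-12)² + 12*(-12))) = 1/((-1 + 144 - 108)/(32 + 144 - 144)) = 1/(35/32) = 32/35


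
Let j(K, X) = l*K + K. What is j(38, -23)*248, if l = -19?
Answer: -169632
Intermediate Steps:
j(K, X) = -18*K (j(K, X) = -19*K + K = -18*K)
j(38, -23)*248 = -18*38*248 = -684*248 = -169632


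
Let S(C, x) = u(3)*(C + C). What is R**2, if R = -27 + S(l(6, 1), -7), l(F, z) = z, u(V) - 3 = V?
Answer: 225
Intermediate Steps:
u(V) = 3 + V
S(C, x) = 12*C (S(C, x) = (3 + 3)*(C + C) = 6*(2*C) = 12*C)
R = -15 (R = -27 + 12*1 = -27 + 12 = -15)
R**2 = (-15)**2 = 225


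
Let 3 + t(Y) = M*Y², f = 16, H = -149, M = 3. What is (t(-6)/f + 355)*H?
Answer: -861965/16 ≈ -53873.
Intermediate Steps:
t(Y) = -3 + 3*Y²
(t(-6)/f + 355)*H = ((-3 + 3*(-6)²)/16 + 355)*(-149) = ((-3 + 3*36)*(1/16) + 355)*(-149) = ((-3 + 108)*(1/16) + 355)*(-149) = (105*(1/16) + 355)*(-149) = (105/16 + 355)*(-149) = (5785/16)*(-149) = -861965/16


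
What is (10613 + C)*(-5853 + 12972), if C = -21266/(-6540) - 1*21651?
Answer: -85626446871/1090 ≈ -7.8556e+7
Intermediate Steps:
C = -70788137/3270 (C = -21266*(-1/6540) - 21651 = 10633/3270 - 21651 = -70788137/3270 ≈ -21648.)
(10613 + C)*(-5853 + 12972) = (10613 - 70788137/3270)*(-5853 + 12972) = -36083627/3270*7119 = -85626446871/1090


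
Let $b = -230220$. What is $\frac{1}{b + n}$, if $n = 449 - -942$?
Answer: $- \frac{1}{228829} \approx -4.3701 \cdot 10^{-6}$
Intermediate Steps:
$n = 1391$ ($n = 449 + 942 = 1391$)
$\frac{1}{b + n} = \frac{1}{-230220 + 1391} = \frac{1}{-228829} = - \frac{1}{228829}$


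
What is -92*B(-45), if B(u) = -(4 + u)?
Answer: -3772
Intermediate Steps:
B(u) = -4 - u
-92*B(-45) = -92*(-4 - 1*(-45)) = -92*(-4 + 45) = -92*41 = -3772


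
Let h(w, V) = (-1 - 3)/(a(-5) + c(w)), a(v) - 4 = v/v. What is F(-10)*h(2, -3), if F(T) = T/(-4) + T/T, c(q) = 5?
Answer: -7/5 ≈ -1.4000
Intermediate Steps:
F(T) = 1 - T/4 (F(T) = T*(-1/4) + 1 = -T/4 + 1 = 1 - T/4)
a(v) = 5 (a(v) = 4 + v/v = 4 + 1 = 5)
h(w, V) = -2/5 (h(w, V) = (-1 - 3)/(5 + 5) = -4/10 = -4*1/10 = -2/5)
F(-10)*h(2, -3) = (1 - 1/4*(-10))*(-2/5) = (1 + 5/2)*(-2/5) = (7/2)*(-2/5) = -7/5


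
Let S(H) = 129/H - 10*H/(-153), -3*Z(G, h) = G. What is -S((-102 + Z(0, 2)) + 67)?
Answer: 31987/5355 ≈ 5.9733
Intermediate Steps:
Z(G, h) = -G/3
S(H) = 129/H + 10*H/153 (S(H) = 129/H - 10*H*(-1/153) = 129/H + 10*H/153)
-S((-102 + Z(0, 2)) + 67) = -(129/((-102 - ⅓*0) + 67) + 10*((-102 - ⅓*0) + 67)/153) = -(129/((-102 + 0) + 67) + 10*((-102 + 0) + 67)/153) = -(129/(-102 + 67) + 10*(-102 + 67)/153) = -(129/(-35) + (10/153)*(-35)) = -(129*(-1/35) - 350/153) = -(-129/35 - 350/153) = -1*(-31987/5355) = 31987/5355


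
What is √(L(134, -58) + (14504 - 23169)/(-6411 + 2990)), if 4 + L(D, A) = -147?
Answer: 3*I*√193060714/3421 ≈ 12.185*I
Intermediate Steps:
L(D, A) = -151 (L(D, A) = -4 - 147 = -151)
√(L(134, -58) + (14504 - 23169)/(-6411 + 2990)) = √(-151 + (14504 - 23169)/(-6411 + 2990)) = √(-151 - 8665/(-3421)) = √(-151 - 8665*(-1/3421)) = √(-151 + 8665/3421) = √(-507906/3421) = 3*I*√193060714/3421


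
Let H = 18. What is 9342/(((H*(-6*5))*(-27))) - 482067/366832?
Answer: -33348077/49522320 ≈ -0.67340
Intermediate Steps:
9342/(((H*(-6*5))*(-27))) - 482067/366832 = 9342/(((18*(-6*5))*(-27))) - 482067/366832 = 9342/(((18*(-30))*(-27))) - 482067*1/366832 = 9342/((-540*(-27))) - 482067/366832 = 9342/14580 - 482067/366832 = 9342*(1/14580) - 482067/366832 = 173/270 - 482067/366832 = -33348077/49522320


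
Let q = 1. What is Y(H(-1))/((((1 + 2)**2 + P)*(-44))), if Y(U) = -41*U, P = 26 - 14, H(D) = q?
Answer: 41/924 ≈ 0.044372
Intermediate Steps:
H(D) = 1
P = 12
Y(H(-1))/((((1 + 2)**2 + P)*(-44))) = (-41*1)/((((1 + 2)**2 + 12)*(-44))) = -41*(-1/(44*(3**2 + 12))) = -41*(-1/(44*(9 + 12))) = -41/(21*(-44)) = -41/(-924) = -41*(-1/924) = 41/924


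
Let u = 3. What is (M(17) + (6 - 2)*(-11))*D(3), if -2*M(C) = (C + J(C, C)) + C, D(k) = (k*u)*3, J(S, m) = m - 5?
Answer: -1809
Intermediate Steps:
J(S, m) = -5 + m
D(k) = 9*k (D(k) = (k*3)*3 = (3*k)*3 = 9*k)
M(C) = 5/2 - 3*C/2 (M(C) = -((C + (-5 + C)) + C)/2 = -((-5 + 2*C) + C)/2 = -(-5 + 3*C)/2 = 5/2 - 3*C/2)
(M(17) + (6 - 2)*(-11))*D(3) = ((5/2 - 3/2*17) + (6 - 2)*(-11))*(9*3) = ((5/2 - 51/2) + 4*(-11))*27 = (-23 - 44)*27 = -67*27 = -1809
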